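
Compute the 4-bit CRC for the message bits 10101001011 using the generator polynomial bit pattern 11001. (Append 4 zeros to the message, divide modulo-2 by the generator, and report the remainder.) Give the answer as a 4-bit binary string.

0000

Append 4 zeros: 101010010110000. Divide by 11001 (XOR where the leading bit is 1):
  pos 0: 10101 XOR 11001 = 01100
  pos 1: 11000 XOR 11001 = 00001
  pos 5: 10101 XOR 11001 = 01100
  pos 6: 11001 XOR 11001 = 00000
Remainder (last 4 bits) = 0000. This is the CRC / FCS.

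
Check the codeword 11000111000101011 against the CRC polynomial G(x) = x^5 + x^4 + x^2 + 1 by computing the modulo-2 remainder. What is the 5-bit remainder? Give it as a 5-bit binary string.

01101

Modulo-2 division of 11000111000101011 by 110101:
  pos 0: 110001 XOR 110101 = 000100
  pos 3: 100110 XOR 110101 = 010011
  pos 4: 100110 XOR 110101 = 010011
  pos 5: 100110 XOR 110101 = 010011
  pos 6: 100111 XOR 110101 = 010010
  pos 7: 100100 XOR 110101 = 010001
  pos 8: 100011 XOR 110101 = 010110
  pos 9: 101100 XOR 110101 = 011001
  pos 10: 110011 XOR 110101 = 000110
Remainder = 01101 (nonzero — an error is detected).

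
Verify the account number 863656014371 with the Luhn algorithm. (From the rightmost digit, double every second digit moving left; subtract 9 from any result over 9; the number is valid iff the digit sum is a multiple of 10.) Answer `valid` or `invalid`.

From the right, keep odd positions and double even positions (subtract 9 from any doubled value over 9):
  doubled (positions 2,4,...): 5 8 0 1 6 7 → sum 27
  kept (positions 1,3,...): 1 3 1 6 6 6 → sum 23
Total = 50.
50 mod 10 = 0, so the number is valid.

valid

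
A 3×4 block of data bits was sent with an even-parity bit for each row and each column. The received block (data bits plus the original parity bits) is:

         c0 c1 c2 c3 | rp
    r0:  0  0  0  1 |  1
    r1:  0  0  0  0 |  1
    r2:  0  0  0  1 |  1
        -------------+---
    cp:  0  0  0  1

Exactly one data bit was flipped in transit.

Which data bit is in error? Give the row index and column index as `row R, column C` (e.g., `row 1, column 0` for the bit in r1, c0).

row 1, column 3

Recompute each row's even parity and compare to rp:
  r0: data parity 1, sent rp 1 → ok
  r1: data parity 0, sent rp 1 → mismatch
  r2: data parity 1, sent rp 1 → ok
Recompute each column's even parity and compare to cp:
  c0: data parity 0, sent cp 0 → ok
  c1: data parity 0, sent cp 0 → ok
  c2: data parity 0, sent cp 0 → ok
  c3: data parity 0, sent cp 1 → mismatch
Exactly one row (r1) and one column (c3) fail → the flipped bit is at their intersection.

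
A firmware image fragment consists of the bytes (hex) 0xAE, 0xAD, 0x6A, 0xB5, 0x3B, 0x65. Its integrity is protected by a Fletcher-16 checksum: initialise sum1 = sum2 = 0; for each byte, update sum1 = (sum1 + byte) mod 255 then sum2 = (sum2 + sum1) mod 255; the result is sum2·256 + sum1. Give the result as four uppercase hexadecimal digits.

231D

Running sums (mod 255):
  after byte 0 (0xAE): sum1=174, sum2=174
  after byte 1 (0xAD): sum1=92, sum2=11
  after byte 2 (0x6A): sum1=198, sum2=209
  after byte 3 (0xB5): sum1=124, sum2=78
  after byte 4 (0x3B): sum1=183, sum2=6
  after byte 5 (0x65): sum1=29, sum2=35
Checksum = sum2·256 + sum1 = 35·256 + 29 = 8989 = 0x231D.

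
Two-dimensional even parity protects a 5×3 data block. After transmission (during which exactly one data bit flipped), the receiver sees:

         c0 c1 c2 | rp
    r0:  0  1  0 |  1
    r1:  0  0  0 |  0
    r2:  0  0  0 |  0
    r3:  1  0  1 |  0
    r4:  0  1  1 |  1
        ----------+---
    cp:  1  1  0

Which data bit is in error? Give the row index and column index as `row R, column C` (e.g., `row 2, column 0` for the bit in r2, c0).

row 4, column 1

Recompute each row's even parity and compare to rp:
  r0: data parity 1, sent rp 1 → ok
  r1: data parity 0, sent rp 0 → ok
  r2: data parity 0, sent rp 0 → ok
  r3: data parity 0, sent rp 0 → ok
  r4: data parity 0, sent rp 1 → mismatch
Recompute each column's even parity and compare to cp:
  c0: data parity 1, sent cp 1 → ok
  c1: data parity 0, sent cp 1 → mismatch
  c2: data parity 0, sent cp 0 → ok
Exactly one row (r4) and one column (c1) fail → the flipped bit is at their intersection.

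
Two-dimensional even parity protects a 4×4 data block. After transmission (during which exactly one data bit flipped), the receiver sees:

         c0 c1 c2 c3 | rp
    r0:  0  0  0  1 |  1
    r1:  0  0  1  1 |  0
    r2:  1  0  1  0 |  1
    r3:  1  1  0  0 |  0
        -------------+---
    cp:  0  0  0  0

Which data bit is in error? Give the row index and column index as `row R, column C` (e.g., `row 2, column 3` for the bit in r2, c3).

row 2, column 1

Recompute each row's even parity and compare to rp:
  r0: data parity 1, sent rp 1 → ok
  r1: data parity 0, sent rp 0 → ok
  r2: data parity 0, sent rp 1 → mismatch
  r3: data parity 0, sent rp 0 → ok
Recompute each column's even parity and compare to cp:
  c0: data parity 0, sent cp 0 → ok
  c1: data parity 1, sent cp 0 → mismatch
  c2: data parity 0, sent cp 0 → ok
  c3: data parity 0, sent cp 0 → ok
Exactly one row (r2) and one column (c1) fail → the flipped bit is at their intersection.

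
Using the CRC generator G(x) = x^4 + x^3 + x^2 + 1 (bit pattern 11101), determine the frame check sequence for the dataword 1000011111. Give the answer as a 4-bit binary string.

Append 4 zeros: 10000111110000. Divide by 11101 (XOR where the leading bit is 1):
  pos 0: 10000 XOR 11101 = 01101
  pos 1: 11011 XOR 11101 = 00110
  pos 3: 11011 XOR 11101 = 00110
  pos 5: 11011 XOR 11101 = 00110
  pos 7: 11000 XOR 11101 = 00101
  pos 9: 10100 XOR 11101 = 01001
Remainder (last 4 bits) = 1001. This is the CRC / FCS.

1001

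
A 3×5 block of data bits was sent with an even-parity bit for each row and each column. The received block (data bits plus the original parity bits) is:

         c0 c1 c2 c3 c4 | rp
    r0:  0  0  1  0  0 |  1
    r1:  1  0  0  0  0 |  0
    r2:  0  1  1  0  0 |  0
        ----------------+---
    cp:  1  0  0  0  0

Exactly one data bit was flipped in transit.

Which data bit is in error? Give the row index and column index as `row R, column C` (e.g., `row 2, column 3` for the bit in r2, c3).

Recompute each row's even parity and compare to rp:
  r0: data parity 1, sent rp 1 → ok
  r1: data parity 1, sent rp 0 → mismatch
  r2: data parity 0, sent rp 0 → ok
Recompute each column's even parity and compare to cp:
  c0: data parity 1, sent cp 1 → ok
  c1: data parity 1, sent cp 0 → mismatch
  c2: data parity 0, sent cp 0 → ok
  c3: data parity 0, sent cp 0 → ok
  c4: data parity 0, sent cp 0 → ok
Exactly one row (r1) and one column (c1) fail → the flipped bit is at their intersection.

row 1, column 1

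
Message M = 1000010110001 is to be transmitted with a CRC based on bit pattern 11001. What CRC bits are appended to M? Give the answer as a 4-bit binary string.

Append 4 zeros: 10000101100010000. Divide by 11001 (XOR where the leading bit is 1):
  pos 0: 10000 XOR 11001 = 01001
  pos 1: 10011 XOR 11001 = 01010
  pos 2: 10100 XOR 11001 = 01101
  pos 3: 11011 XOR 11001 = 00010
  pos 6: 10100 XOR 11001 = 01101
  pos 7: 11010 XOR 11001 = 00011
  pos 10: 11100 XOR 11001 = 00101
  pos 12: 10100 XOR 11001 = 01101
Remainder (last 4 bits) = 1101. This is the CRC / FCS.

1101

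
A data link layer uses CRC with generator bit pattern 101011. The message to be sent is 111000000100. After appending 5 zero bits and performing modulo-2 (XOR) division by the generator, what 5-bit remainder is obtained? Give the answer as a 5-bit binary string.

10001

Append 5 zeros: 11100000010000000. Divide by 101011 (XOR where the leading bit is 1):
  pos 0: 111000 XOR 101011 = 010011
  pos 1: 100110 XOR 101011 = 001101
  pos 3: 110100 XOR 101011 = 011111
  pos 4: 111111 XOR 101011 = 010100
  pos 5: 101000 XOR 101011 = 000011
  pos 9: 110000 XOR 101011 = 011011
  pos 10: 110110 XOR 101011 = 011101
  pos 11: 111010 XOR 101011 = 010001
Remainder (last 5 bits) = 10001. This is the CRC / FCS.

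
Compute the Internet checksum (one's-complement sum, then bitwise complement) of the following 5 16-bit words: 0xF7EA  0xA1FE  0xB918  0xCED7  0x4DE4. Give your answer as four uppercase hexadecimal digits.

9041

One's-complement addition (fold any carry out of bit 15 back into bit 0):
  0xF7EA + 0xA1FE = 0x199E8 → wrap carry → 0x99E9
  0x99E9 + 0xB918 = 0x15301 → wrap carry → 0x5302
  0x5302 + 0xCED7 = 0x121D9 → wrap carry → 0x21DA
  0x21DA + 0x4DE4 = 0x06FBE
One's-complement sum = 0x6FBE.
Checksum = ~0x6FBE & 0xFFFF = 0x9041.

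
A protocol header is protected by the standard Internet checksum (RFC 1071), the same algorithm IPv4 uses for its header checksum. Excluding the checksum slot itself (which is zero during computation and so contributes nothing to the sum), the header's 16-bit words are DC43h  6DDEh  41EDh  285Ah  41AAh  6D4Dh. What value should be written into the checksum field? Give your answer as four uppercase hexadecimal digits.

9C9E

One's-complement addition (fold any carry out of bit 15 back into bit 0):
  0xDC43 + 0x6DDE = 0x14A21 → wrap carry → 0x4A22
  0x4A22 + 0x41ED = 0x08C0F
  0x8C0F + 0x285A = 0x0B469
  0xB469 + 0x41AA = 0x0F613
  0xF613 + 0x6D4D = 0x16360 → wrap carry → 0x6361
One's-complement sum = 0x6361.
Checksum = ~0x6361 & 0xFFFF = 0x9C9E.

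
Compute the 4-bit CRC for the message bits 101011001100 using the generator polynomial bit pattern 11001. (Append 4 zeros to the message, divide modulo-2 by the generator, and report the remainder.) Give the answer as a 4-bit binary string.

1000

Append 4 zeros: 1010110011000000. Divide by 11001 (XOR where the leading bit is 1):
  pos 0: 10101 XOR 11001 = 01100
  pos 1: 11001 XOR 11001 = 00000
  pos 8: 11000 XOR 11001 = 00001
Remainder (last 4 bits) = 1000. This is the CRC / FCS.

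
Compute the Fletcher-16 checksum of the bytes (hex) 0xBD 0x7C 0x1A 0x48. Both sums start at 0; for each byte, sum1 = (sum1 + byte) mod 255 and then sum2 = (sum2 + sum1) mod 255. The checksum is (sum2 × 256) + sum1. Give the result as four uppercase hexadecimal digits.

E89C

Running sums (mod 255):
  after byte 0 (0xBD): sum1=189, sum2=189
  after byte 1 (0x7C): sum1=58, sum2=247
  after byte 2 (0x1A): sum1=84, sum2=76
  after byte 3 (0x48): sum1=156, sum2=232
Checksum = sum2·256 + sum1 = 232·256 + 156 = 59548 = 0xE89C.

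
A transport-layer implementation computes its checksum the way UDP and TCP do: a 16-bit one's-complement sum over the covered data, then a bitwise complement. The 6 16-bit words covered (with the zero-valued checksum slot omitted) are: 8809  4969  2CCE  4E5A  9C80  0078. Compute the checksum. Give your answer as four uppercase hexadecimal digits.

One's-complement addition (fold any carry out of bit 15 back into bit 0):
  0x8809 + 0x4969 = 0x0D172
  0xD172 + 0x2CCE = 0x0FE40
  0xFE40 + 0x4E5A = 0x14C9A → wrap carry → 0x4C9B
  0x4C9B + 0x9C80 = 0x0E91B
  0xE91B + 0x0078 = 0x0E993
One's-complement sum = 0xE993.
Checksum = ~0xE993 & 0xFFFF = 0x166C.

166C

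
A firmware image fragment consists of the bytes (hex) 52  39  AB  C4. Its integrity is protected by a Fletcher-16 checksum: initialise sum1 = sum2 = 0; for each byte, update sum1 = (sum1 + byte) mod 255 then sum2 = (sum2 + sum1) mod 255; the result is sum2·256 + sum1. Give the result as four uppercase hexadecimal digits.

11FB

Running sums (mod 255):
  after byte 0 (52): sum1=82, sum2=82
  after byte 1 (39): sum1=139, sum2=221
  after byte 2 (AB): sum1=55, sum2=21
  after byte 3 (C4): sum1=251, sum2=17
Checksum = sum2·256 + sum1 = 17·256 + 251 = 4603 = 0x11FB.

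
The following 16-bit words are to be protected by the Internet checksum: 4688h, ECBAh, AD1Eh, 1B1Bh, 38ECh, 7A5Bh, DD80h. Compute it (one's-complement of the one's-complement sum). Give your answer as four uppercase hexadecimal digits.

73BA

One's-complement addition (fold any carry out of bit 15 back into bit 0):
  0x4688 + 0xECBA = 0x13342 → wrap carry → 0x3343
  0x3343 + 0xAD1E = 0x0E061
  0xE061 + 0x1B1B = 0x0FB7C
  0xFB7C + 0x38EC = 0x13468 → wrap carry → 0x3469
  0x3469 + 0x7A5B = 0x0AEC4
  0xAEC4 + 0xDD80 = 0x18C44 → wrap carry → 0x8C45
One's-complement sum = 0x8C45.
Checksum = ~0x8C45 & 0xFFFF = 0x73BA.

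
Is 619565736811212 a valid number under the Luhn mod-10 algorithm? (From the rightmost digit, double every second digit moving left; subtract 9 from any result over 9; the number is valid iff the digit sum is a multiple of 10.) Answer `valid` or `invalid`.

valid

From the right, keep odd positions and double even positions (subtract 9 from any doubled value over 9):
  doubled (positions 2,4,...): 2 2 7 6 1 1 2 → sum 21
  kept (positions 1,3,...): 2 2 1 6 7 6 9 6 → sum 39
Total = 60.
60 mod 10 = 0, so the number is valid.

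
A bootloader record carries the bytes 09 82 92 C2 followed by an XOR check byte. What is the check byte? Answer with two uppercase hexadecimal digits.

XOR the bytes together:
  start with 0x09
  0x09 ⊕ 0x82 = 0x8B
  0x8B ⊕ 0x92 = 0x19
  0x19 ⊕ 0xC2 = 0xDB

DB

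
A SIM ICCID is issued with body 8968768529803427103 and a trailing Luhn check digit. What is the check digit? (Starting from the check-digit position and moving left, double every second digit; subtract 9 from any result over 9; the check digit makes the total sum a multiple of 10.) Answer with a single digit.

Partial digits right→left: 3 0 1 7 2 4 3 0 8 9 2 5 8 6 7 8 6 9 8
Double every second digit counting from the check-digit position (so the 1st, 3rd, 5th, ... of the partial from the right).
  doubled (with −9 where >9): 6 2 4 6 7 4 7 5 3 7 → sum 51
  kept as-is: 0 7 4 0 9 5 6 8 9 → sum 48
Total = 51 + 48 = 99.
Check digit = (10 − (99 mod 10)) mod 10 = 1.

1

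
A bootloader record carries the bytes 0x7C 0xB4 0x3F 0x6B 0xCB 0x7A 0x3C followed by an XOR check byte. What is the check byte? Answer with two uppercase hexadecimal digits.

11

XOR the bytes together:
  start with 0x7C
  0x7C ⊕ 0xB4 = 0xC8
  0xC8 ⊕ 0x3F = 0xF7
  0xF7 ⊕ 0x6B = 0x9C
  0x9C ⊕ 0xCB = 0x57
  0x57 ⊕ 0x7A = 0x2D
  0x2D ⊕ 0x3C = 0x11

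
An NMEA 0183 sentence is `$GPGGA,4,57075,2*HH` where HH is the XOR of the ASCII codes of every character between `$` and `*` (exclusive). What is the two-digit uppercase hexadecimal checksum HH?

XOR the ASCII codes of the payload characters:
  'G' = 0x47 → acc = 0x47
  'P' = 0x50 → acc = 0x17
  'G' = 0x47 → acc = 0x50
  'G' = 0x47 → acc = 0x17
  'A' = 0x41 → acc = 0x56
  ',' = 0x2C → acc = 0x7A
  '4' = 0x34 → acc = 0x4E
  ',' = 0x2C → acc = 0x62
  '5' = 0x35 → acc = 0x57
  '7' = 0x37 → acc = 0x60
  '0' = 0x30 → acc = 0x50
  '7' = 0x37 → acc = 0x67
  '5' = 0x35 → acc = 0x52
  ',' = 0x2C → acc = 0x7E
  '2' = 0x32 → acc = 0x4C
Checksum = 0x4C.

4C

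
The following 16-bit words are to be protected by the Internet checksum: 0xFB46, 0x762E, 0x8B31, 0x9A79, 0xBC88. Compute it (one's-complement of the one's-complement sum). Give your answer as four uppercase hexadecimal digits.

AC56

One's-complement addition (fold any carry out of bit 15 back into bit 0):
  0xFB46 + 0x762E = 0x17174 → wrap carry → 0x7175
  0x7175 + 0x8B31 = 0x0FCA6
  0xFCA6 + 0x9A79 = 0x1971F → wrap carry → 0x9720
  0x9720 + 0xBC88 = 0x153A8 → wrap carry → 0x53A9
One's-complement sum = 0x53A9.
Checksum = ~0x53A9 & 0xFFFF = 0xAC56.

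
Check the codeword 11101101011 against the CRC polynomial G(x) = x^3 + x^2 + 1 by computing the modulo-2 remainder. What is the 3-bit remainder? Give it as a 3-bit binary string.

000

Modulo-2 division of 11101101011 by 1101:
  pos 0: 1110 XOR 1101 = 0011
  pos 2: 1111 XOR 1101 = 0010
  pos 4: 1001 XOR 1101 = 0100
  pos 5: 1000 XOR 1101 = 0101
  pos 6: 1011 XOR 1101 = 0110
  pos 7: 1101 XOR 1101 = 0000
Remainder = 000 (zero — the frame passes the CRC check).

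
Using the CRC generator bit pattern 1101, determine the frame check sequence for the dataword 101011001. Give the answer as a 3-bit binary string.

Append 3 zeros: 101011001000. Divide by 1101 (XOR where the leading bit is 1):
  pos 0: 1010 XOR 1101 = 0111
  pos 1: 1111 XOR 1101 = 0010
  pos 3: 1010 XOR 1101 = 0111
  pos 4: 1110 XOR 1101 = 0011
  pos 6: 1110 XOR 1101 = 0011
  pos 8: 1100 XOR 1101 = 0001
Remainder (last 3 bits) = 001. This is the CRC / FCS.

001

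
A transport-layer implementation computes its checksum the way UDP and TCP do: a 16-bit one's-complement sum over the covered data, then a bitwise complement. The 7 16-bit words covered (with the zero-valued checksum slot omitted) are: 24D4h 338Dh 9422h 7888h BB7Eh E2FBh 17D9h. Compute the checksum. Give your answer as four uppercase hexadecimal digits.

One's-complement addition (fold any carry out of bit 15 back into bit 0):
  0x24D4 + 0x338D = 0x05861
  0x5861 + 0x9422 = 0x0EC83
  0xEC83 + 0x7888 = 0x1650B → wrap carry → 0x650C
  0x650C + 0xBB7E = 0x1208A → wrap carry → 0x208B
  0x208B + 0xE2FB = 0x10386 → wrap carry → 0x0387
  0x0387 + 0x17D9 = 0x01B60
One's-complement sum = 0x1B60.
Checksum = ~0x1B60 & 0xFFFF = 0xE49F.

E49F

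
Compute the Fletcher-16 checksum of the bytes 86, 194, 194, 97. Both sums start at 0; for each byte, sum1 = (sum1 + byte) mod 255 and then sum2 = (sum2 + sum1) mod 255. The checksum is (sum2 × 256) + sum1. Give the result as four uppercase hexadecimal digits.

Running sums (mod 255):
  after byte 0 (86): sum1=86, sum2=86
  after byte 1 (194): sum1=25, sum2=111
  after byte 2 (194): sum1=219, sum2=75
  after byte 3 (97): sum1=61, sum2=136
Checksum = sum2·256 + sum1 = 136·256 + 61 = 34877 = 0x883D.

883D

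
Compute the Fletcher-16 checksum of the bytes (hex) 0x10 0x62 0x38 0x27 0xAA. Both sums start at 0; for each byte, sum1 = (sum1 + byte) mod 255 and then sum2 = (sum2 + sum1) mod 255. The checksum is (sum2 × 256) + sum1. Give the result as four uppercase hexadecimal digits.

Running sums (mod 255):
  after byte 0 (0x10): sum1=16, sum2=16
  after byte 1 (0x62): sum1=114, sum2=130
  after byte 2 (0x38): sum1=170, sum2=45
  after byte 3 (0x27): sum1=209, sum2=254
  after byte 4 (0xAA): sum1=124, sum2=123
Checksum = sum2·256 + sum1 = 123·256 + 124 = 31612 = 0x7B7C.

7B7C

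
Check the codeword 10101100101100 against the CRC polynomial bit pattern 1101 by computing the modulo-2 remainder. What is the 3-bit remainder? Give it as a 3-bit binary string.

Modulo-2 division of 10101100101100 by 1101:
  pos 0: 1010 XOR 1101 = 0111
  pos 1: 1111 XOR 1101 = 0010
  pos 3: 1010 XOR 1101 = 0111
  pos 4: 1110 XOR 1101 = 0011
  pos 6: 1110 XOR 1101 = 0011
  pos 8: 1111 XOR 1101 = 0010
  pos 10: 1000 XOR 1101 = 0101
Remainder = 101 (nonzero — an error is detected).

101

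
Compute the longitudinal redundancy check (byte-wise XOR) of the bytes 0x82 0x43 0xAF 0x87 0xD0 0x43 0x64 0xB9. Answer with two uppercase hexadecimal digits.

XOR the bytes together:
  start with 0x82
  0x82 ⊕ 0x43 = 0xC1
  0xC1 ⊕ 0xAF = 0x6E
  0x6E ⊕ 0x87 = 0xE9
  0xE9 ⊕ 0xD0 = 0x39
  0x39 ⊕ 0x43 = 0x7A
  0x7A ⊕ 0x64 = 0x1E
  0x1E ⊕ 0xB9 = 0xA7

A7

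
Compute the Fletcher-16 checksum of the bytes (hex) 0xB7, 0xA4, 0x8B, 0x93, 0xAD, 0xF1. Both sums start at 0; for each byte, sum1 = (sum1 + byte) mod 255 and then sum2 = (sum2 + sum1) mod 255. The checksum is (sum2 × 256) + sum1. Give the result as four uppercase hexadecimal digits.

BB1B

Running sums (mod 255):
  after byte 0 (0xB7): sum1=183, sum2=183
  after byte 1 (0xA4): sum1=92, sum2=20
  after byte 2 (0x8B): sum1=231, sum2=251
  after byte 3 (0x93): sum1=123, sum2=119
  after byte 4 (0xAD): sum1=41, sum2=160
  after byte 5 (0xF1): sum1=27, sum2=187
Checksum = sum2·256 + sum1 = 187·256 + 27 = 47899 = 0xBB1B.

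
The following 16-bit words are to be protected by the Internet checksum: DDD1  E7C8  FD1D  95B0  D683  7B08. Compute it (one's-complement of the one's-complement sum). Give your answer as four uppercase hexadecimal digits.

One's-complement addition (fold any carry out of bit 15 back into bit 0):
  0xDDD1 + 0xE7C8 = 0x1C599 → wrap carry → 0xC59A
  0xC59A + 0xFD1D = 0x1C2B7 → wrap carry → 0xC2B8
  0xC2B8 + 0x95B0 = 0x15868 → wrap carry → 0x5869
  0x5869 + 0xD683 = 0x12EEC → wrap carry → 0x2EED
  0x2EED + 0x7B08 = 0x0A9F5
One's-complement sum = 0xA9F5.
Checksum = ~0xA9F5 & 0xFFFF = 0x560A.

560A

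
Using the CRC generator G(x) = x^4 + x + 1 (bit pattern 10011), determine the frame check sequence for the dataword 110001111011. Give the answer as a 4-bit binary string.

1110

Append 4 zeros: 1100011110110000. Divide by 10011 (XOR where the leading bit is 1):
  pos 0: 11000 XOR 10011 = 01011
  pos 1: 10111 XOR 10011 = 00100
  pos 3: 10011 XOR 10011 = 00000
  pos 8: 10110 XOR 10011 = 00101
  pos 10: 10100 XOR 10011 = 00111
Remainder (last 4 bits) = 1110. This is the CRC / FCS.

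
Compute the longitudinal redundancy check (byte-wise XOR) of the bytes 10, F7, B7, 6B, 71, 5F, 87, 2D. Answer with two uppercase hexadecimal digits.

XOR the bytes together:
  start with 0x10
  0x10 ⊕ 0xF7 = 0xE7
  0xE7 ⊕ 0xB7 = 0x50
  0x50 ⊕ 0x6B = 0x3B
  0x3B ⊕ 0x71 = 0x4A
  0x4A ⊕ 0x5F = 0x15
  0x15 ⊕ 0x87 = 0x92
  0x92 ⊕ 0x2D = 0xBF

BF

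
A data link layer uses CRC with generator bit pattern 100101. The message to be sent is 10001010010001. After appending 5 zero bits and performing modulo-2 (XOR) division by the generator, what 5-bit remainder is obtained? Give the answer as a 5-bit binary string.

01111

Append 5 zeros: 1000101001000100000. Divide by 100101 (XOR where the leading bit is 1):
  pos 0: 100010 XOR 100101 = 000111
  pos 3: 111100 XOR 100101 = 011001
  pos 4: 110011 XOR 100101 = 010110
  pos 5: 101100 XOR 100101 = 001001
  pos 7: 100100 XOR 100101 = 000001
  pos 12: 110000 XOR 100101 = 010101
  pos 13: 101010 XOR 100101 = 001111
Remainder (last 5 bits) = 01111. This is the CRC / FCS.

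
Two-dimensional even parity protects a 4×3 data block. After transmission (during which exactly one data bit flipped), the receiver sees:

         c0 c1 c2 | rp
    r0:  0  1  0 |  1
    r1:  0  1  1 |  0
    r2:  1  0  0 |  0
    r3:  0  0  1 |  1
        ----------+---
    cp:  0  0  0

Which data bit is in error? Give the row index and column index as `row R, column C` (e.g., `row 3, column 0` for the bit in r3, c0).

Recompute each row's even parity and compare to rp:
  r0: data parity 1, sent rp 1 → ok
  r1: data parity 0, sent rp 0 → ok
  r2: data parity 1, sent rp 0 → mismatch
  r3: data parity 1, sent rp 1 → ok
Recompute each column's even parity and compare to cp:
  c0: data parity 1, sent cp 0 → mismatch
  c1: data parity 0, sent cp 0 → ok
  c2: data parity 0, sent cp 0 → ok
Exactly one row (r2) and one column (c0) fail → the flipped bit is at their intersection.

row 2, column 0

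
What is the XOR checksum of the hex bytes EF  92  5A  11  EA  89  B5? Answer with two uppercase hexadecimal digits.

E0

XOR the bytes together:
  start with 0xEF
  0xEF ⊕ 0x92 = 0x7D
  0x7D ⊕ 0x5A = 0x27
  0x27 ⊕ 0x11 = 0x36
  0x36 ⊕ 0xEA = 0xDC
  0xDC ⊕ 0x89 = 0x55
  0x55 ⊕ 0xB5 = 0xE0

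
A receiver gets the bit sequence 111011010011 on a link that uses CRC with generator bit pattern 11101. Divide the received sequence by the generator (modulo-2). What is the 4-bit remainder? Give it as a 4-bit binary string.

Modulo-2 division of 111011010011 by 11101:
  pos 0: 11101 XOR 11101 = 00000
  pos 5: 10100 XOR 11101 = 01001
  pos 6: 10011 XOR 11101 = 01110
  pos 7: 11101 XOR 11101 = 00000
Remainder = 0000 (zero — the frame passes the CRC check).

0000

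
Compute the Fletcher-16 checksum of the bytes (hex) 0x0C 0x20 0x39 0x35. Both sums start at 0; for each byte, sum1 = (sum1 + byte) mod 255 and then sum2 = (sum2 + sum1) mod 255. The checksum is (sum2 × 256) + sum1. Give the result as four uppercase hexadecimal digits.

Running sums (mod 255):
  after byte 0 (0x0C): sum1=12, sum2=12
  after byte 1 (0x20): sum1=44, sum2=56
  after byte 2 (0x39): sum1=101, sum2=157
  after byte 3 (0x35): sum1=154, sum2=56
Checksum = sum2·256 + sum1 = 56·256 + 154 = 14490 = 0x389A.

389A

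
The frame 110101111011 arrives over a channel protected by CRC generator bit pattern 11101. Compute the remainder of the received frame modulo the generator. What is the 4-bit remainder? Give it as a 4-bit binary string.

1000

Modulo-2 division of 110101111011 by 11101:
  pos 0: 11010 XOR 11101 = 00111
  pos 2: 11111 XOR 11101 = 00010
  pos 5: 10110 XOR 11101 = 01011
  pos 6: 10111 XOR 11101 = 01010
  pos 7: 10101 XOR 11101 = 01000
Remainder = 1000 (nonzero — an error is detected).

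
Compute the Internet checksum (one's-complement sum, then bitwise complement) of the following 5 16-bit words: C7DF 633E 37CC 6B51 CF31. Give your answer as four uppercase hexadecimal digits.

One's-complement addition (fold any carry out of bit 15 back into bit 0):
  0xC7DF + 0x633E = 0x12B1D → wrap carry → 0x2B1E
  0x2B1E + 0x37CC = 0x062EA
  0x62EA + 0x6B51 = 0x0CE3B
  0xCE3B + 0xCF31 = 0x19D6C → wrap carry → 0x9D6D
One's-complement sum = 0x9D6D.
Checksum = ~0x9D6D & 0xFFFF = 0x6292.

6292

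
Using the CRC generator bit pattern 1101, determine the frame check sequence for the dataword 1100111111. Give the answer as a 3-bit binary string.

Append 3 zeros: 1100111111000. Divide by 1101 (XOR where the leading bit is 1):
  pos 0: 1100 XOR 1101 = 0001
  pos 3: 1111 XOR 1101 = 0010
  pos 5: 1011 XOR 1101 = 0110
  pos 6: 1101 XOR 1101 = 0000
Remainder (last 3 bits) = 000. This is the CRC / FCS.

000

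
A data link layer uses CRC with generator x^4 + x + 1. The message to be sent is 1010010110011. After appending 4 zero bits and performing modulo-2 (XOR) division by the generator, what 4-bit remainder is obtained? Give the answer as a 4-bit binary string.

Append 4 zeros: 10100101100110000. Divide by 10011 (XOR where the leading bit is 1):
  pos 0: 10100 XOR 10011 = 00111
  pos 2: 11110 XOR 10011 = 01101
  pos 3: 11011 XOR 10011 = 01000
  pos 4: 10001 XOR 10011 = 00010
  pos 7: 10001 XOR 10011 = 00010
  pos 10: 10100 XOR 10011 = 00111
  pos 12: 11100 XOR 10011 = 01111
Remainder (last 4 bits) = 1111. This is the CRC / FCS.

1111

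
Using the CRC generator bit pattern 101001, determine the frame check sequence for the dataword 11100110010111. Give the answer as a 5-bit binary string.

Append 5 zeros: 1110011001011100000. Divide by 101001 (XOR where the leading bit is 1):
  pos 0: 111001 XOR 101001 = 010000
  pos 1: 100001 XOR 101001 = 001000
  pos 3: 100000 XOR 101001 = 001001
  pos 5: 100110 XOR 101001 = 001111
  pos 7: 111111 XOR 101001 = 010110
  pos 8: 101101 XOR 101001 = 000100
  pos 11: 100000 XOR 101001 = 001001
  pos 13: 100100 XOR 101001 = 001101
Remainder (last 5 bits) = 01101. This is the CRC / FCS.

01101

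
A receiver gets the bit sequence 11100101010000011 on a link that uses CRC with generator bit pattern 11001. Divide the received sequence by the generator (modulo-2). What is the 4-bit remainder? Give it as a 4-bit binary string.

0011

Modulo-2 division of 11100101010000011 by 11001:
  pos 0: 11100 XOR 11001 = 00101
  pos 2: 10110 XOR 11001 = 01111
  pos 3: 11111 XOR 11001 = 00110
  pos 5: 11001 XOR 11001 = 00000
Remainder = 0011 (nonzero — an error is detected).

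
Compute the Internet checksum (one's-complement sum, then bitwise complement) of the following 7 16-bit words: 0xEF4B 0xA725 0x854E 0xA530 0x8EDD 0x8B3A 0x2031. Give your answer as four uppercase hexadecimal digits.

04C6

One's-complement addition (fold any carry out of bit 15 back into bit 0):
  0xEF4B + 0xA725 = 0x19670 → wrap carry → 0x9671
  0x9671 + 0x854E = 0x11BBF → wrap carry → 0x1BC0
  0x1BC0 + 0xA530 = 0x0C0F0
  0xC0F0 + 0x8EDD = 0x14FCD → wrap carry → 0x4FCE
  0x4FCE + 0x8B3A = 0x0DB08
  0xDB08 + 0x2031 = 0x0FB39
One's-complement sum = 0xFB39.
Checksum = ~0xFB39 & 0xFFFF = 0x04C6.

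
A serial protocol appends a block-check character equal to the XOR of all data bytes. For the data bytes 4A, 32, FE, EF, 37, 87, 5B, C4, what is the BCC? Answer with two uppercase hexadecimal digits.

46

XOR the bytes together:
  start with 0x4A
  0x4A ⊕ 0x32 = 0x78
  0x78 ⊕ 0xFE = 0x86
  0x86 ⊕ 0xEF = 0x69
  0x69 ⊕ 0x37 = 0x5E
  0x5E ⊕ 0x87 = 0xD9
  0xD9 ⊕ 0x5B = 0x82
  0x82 ⊕ 0xC4 = 0x46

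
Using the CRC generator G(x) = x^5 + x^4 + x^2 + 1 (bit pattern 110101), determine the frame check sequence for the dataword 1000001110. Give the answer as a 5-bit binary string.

11000

Append 5 zeros: 100000111000000. Divide by 110101 (XOR where the leading bit is 1):
  pos 0: 100000 XOR 110101 = 010101
  pos 1: 101011 XOR 110101 = 011110
  pos 2: 111101 XOR 110101 = 001000
  pos 4: 100010 XOR 110101 = 010111
  pos 5: 101110 XOR 110101 = 011011
  pos 6: 110110 XOR 110101 = 000011
Remainder (last 5 bits) = 11000. This is the CRC / FCS.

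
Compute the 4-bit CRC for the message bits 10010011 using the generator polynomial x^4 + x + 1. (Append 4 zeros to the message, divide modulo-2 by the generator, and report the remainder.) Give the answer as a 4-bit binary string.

Append 4 zeros: 100100110000. Divide by 10011 (XOR where the leading bit is 1):
  pos 0: 10010 XOR 10011 = 00001
  pos 4: 10110 XOR 10011 = 00101
  pos 6: 10100 XOR 10011 = 00111
Remainder (last 4 bits) = 1110. This is the CRC / FCS.

1110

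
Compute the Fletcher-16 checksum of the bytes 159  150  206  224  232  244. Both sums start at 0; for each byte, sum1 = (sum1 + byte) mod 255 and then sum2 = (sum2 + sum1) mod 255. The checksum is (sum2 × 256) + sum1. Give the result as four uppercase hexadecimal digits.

Running sums (mod 255):
  after byte 0 (159): sum1=159, sum2=159
  after byte 1 (150): sum1=54, sum2=213
  after byte 2 (206): sum1=5, sum2=218
  after byte 3 (224): sum1=229, sum2=192
  after byte 4 (232): sum1=206, sum2=143
  after byte 5 (244): sum1=195, sum2=83
Checksum = sum2·256 + sum1 = 83·256 + 195 = 21443 = 0x53C3.

53C3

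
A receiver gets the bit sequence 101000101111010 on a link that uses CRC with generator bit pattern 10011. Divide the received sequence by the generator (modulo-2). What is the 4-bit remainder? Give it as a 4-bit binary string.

Modulo-2 division of 101000101111010 by 10011:
  pos 0: 10100 XOR 10011 = 00111
  pos 2: 11101 XOR 10011 = 01110
  pos 3: 11100 XOR 10011 = 01111
  pos 4: 11111 XOR 10011 = 01100
  pos 5: 11001 XOR 10011 = 01010
  pos 6: 10101 XOR 10011 = 00110
  pos 8: 11010 XOR 10011 = 01001
  pos 9: 10011 XOR 10011 = 00000
Remainder = 0000 (zero — the frame passes the CRC check).

0000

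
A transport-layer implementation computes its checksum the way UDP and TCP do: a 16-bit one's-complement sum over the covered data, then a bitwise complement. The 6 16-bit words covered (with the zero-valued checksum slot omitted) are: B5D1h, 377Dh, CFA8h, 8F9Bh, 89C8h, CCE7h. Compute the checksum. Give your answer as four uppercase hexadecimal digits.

One's-complement addition (fold any carry out of bit 15 back into bit 0):
  0xB5D1 + 0x377D = 0x0ED4E
  0xED4E + 0xCFA8 = 0x1BCF6 → wrap carry → 0xBCF7
  0xBCF7 + 0x8F9B = 0x14C92 → wrap carry → 0x4C93
  0x4C93 + 0x89C8 = 0x0D65B
  0xD65B + 0xCCE7 = 0x1A342 → wrap carry → 0xA343
One's-complement sum = 0xA343.
Checksum = ~0xA343 & 0xFFFF = 0x5CBC.

5CBC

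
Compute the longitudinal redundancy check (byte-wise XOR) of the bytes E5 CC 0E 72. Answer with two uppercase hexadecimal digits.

55

XOR the bytes together:
  start with 0xE5
  0xE5 ⊕ 0xCC = 0x29
  0x29 ⊕ 0x0E = 0x27
  0x27 ⊕ 0x72 = 0x55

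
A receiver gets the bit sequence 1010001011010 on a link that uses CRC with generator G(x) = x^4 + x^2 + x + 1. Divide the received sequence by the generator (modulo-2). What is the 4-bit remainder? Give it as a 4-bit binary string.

0000

Modulo-2 division of 1010001011010 by 10111:
  pos 0: 10100 XOR 10111 = 00011
  pos 3: 11010 XOR 10111 = 01101
  pos 4: 11011 XOR 10111 = 01100
  pos 5: 11001 XOR 10111 = 01110
  pos 6: 11100 XOR 10111 = 01011
  pos 7: 10111 XOR 10111 = 00000
Remainder = 0000 (zero — the frame passes the CRC check).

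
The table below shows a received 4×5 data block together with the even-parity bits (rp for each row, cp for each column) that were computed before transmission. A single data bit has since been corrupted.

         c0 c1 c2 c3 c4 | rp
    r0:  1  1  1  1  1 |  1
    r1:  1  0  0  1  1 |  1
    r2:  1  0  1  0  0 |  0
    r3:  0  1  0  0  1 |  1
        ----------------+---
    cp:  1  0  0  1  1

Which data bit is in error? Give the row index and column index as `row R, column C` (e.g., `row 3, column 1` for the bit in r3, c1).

Recompute each row's even parity and compare to rp:
  r0: data parity 1, sent rp 1 → ok
  r1: data parity 1, sent rp 1 → ok
  r2: data parity 0, sent rp 0 → ok
  r3: data parity 0, sent rp 1 → mismatch
Recompute each column's even parity and compare to cp:
  c0: data parity 1, sent cp 1 → ok
  c1: data parity 0, sent cp 0 → ok
  c2: data parity 0, sent cp 0 → ok
  c3: data parity 0, sent cp 1 → mismatch
  c4: data parity 1, sent cp 1 → ok
Exactly one row (r3) and one column (c3) fail → the flipped bit is at their intersection.

row 3, column 3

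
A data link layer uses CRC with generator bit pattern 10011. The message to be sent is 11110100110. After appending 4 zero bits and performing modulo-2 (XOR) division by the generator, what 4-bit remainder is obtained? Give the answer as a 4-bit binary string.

Append 4 zeros: 111101001100000. Divide by 10011 (XOR where the leading bit is 1):
  pos 0: 11110 XOR 10011 = 01101
  pos 1: 11011 XOR 10011 = 01000
  pos 2: 10000 XOR 10011 = 00011
  pos 5: 11011 XOR 10011 = 01000
  pos 6: 10000 XOR 10011 = 00011
  pos 9: 11000 XOR 10011 = 01011
  pos 10: 10110 XOR 10011 = 00101
Remainder (last 4 bits) = 0101. This is the CRC / FCS.

0101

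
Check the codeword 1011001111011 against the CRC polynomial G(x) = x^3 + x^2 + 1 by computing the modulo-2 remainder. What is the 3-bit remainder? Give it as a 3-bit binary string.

110

Modulo-2 division of 1011001111011 by 1101:
  pos 0: 1011 XOR 1101 = 0110
  pos 1: 1100 XOR 1101 = 0001
  pos 4: 1011 XOR 1101 = 0110
  pos 5: 1101 XOR 1101 = 0000
  pos 9: 1011 XOR 1101 = 0110
Remainder = 110 (nonzero — an error is detected).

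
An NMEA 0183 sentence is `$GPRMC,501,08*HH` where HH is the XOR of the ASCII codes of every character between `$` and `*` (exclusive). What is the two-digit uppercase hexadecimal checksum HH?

XOR the ASCII codes of the payload characters:
  'G' = 0x47 → acc = 0x47
  'P' = 0x50 → acc = 0x17
  'R' = 0x52 → acc = 0x45
  'M' = 0x4D → acc = 0x08
  'C' = 0x43 → acc = 0x4B
  ',' = 0x2C → acc = 0x67
  '5' = 0x35 → acc = 0x52
  '0' = 0x30 → acc = 0x62
  '1' = 0x31 → acc = 0x53
  ',' = 0x2C → acc = 0x7F
  '0' = 0x30 → acc = 0x4F
  '8' = 0x38 → acc = 0x77
Checksum = 0x77.

77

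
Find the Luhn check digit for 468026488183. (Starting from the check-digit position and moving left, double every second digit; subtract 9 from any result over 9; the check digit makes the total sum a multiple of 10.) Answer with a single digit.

Partial digits right→left: 3 8 1 8 8 4 6 2 0 8 6 4
Double every second digit counting from the check-digit position (so the 1st, 3rd, 5th, ... of the partial from the right).
  doubled (with −9 where >9): 6 2 7 3 0 3 → sum 21
  kept as-is: 8 8 4 2 8 4 → sum 34
Total = 21 + 34 = 55.
Check digit = (10 − (55 mod 10)) mod 10 = 5.

5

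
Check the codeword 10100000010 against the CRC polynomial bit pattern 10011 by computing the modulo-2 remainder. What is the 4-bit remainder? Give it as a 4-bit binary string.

0000

Modulo-2 division of 10100000010 by 10011:
  pos 0: 10100 XOR 10011 = 00111
  pos 2: 11100 XOR 10011 = 01111
  pos 3: 11110 XOR 10011 = 01101
  pos 4: 11010 XOR 10011 = 01001
  pos 5: 10011 XOR 10011 = 00000
Remainder = 0000 (zero — the frame passes the CRC check).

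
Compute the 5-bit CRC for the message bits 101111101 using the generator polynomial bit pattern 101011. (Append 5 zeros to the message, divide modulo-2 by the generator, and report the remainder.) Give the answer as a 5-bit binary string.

11111

Append 5 zeros: 10111110100000. Divide by 101011 (XOR where the leading bit is 1):
  pos 0: 101111 XOR 101011 = 000100
  pos 3: 100101 XOR 101011 = 001110
  pos 5: 111000 XOR 101011 = 010011
  pos 6: 100110 XOR 101011 = 001101
  pos 8: 110100 XOR 101011 = 011111
Remainder (last 5 bits) = 11111. This is the CRC / FCS.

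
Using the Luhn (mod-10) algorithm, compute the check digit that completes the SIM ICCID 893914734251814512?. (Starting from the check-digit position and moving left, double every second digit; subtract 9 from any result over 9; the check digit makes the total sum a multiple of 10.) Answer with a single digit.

Partial digits right→left: 2 1 5 4 1 8 1 5 2 4 3 7 4 1 9 3 9 8
Double every second digit counting from the check-digit position (so the 1st, 3rd, 5th, ... of the partial from the right).
  doubled (with −9 where >9): 4 1 2 2 4 6 8 9 9 → sum 45
  kept as-is: 1 4 8 5 4 7 1 3 8 → sum 41
Total = 45 + 41 = 86.
Check digit = (10 − (86 mod 10)) mod 10 = 4.

4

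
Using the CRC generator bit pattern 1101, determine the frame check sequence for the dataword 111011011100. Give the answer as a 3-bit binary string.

001

Append 3 zeros: 111011011100000. Divide by 1101 (XOR where the leading bit is 1):
  pos 0: 1110 XOR 1101 = 0011
  pos 2: 1111 XOR 1101 = 0010
  pos 4: 1001 XOR 1101 = 0100
  pos 5: 1001 XOR 1101 = 0100
  pos 6: 1001 XOR 1101 = 0100
  pos 7: 1000 XOR 1101 = 0101
  pos 8: 1010 XOR 1101 = 0111
  pos 9: 1110 XOR 1101 = 0011
  pos 11: 1100 XOR 1101 = 0001
Remainder (last 3 bits) = 001. This is the CRC / FCS.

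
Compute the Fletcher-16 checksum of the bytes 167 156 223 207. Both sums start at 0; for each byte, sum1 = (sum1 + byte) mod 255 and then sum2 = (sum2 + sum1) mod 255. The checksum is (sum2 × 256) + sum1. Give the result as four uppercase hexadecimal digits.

04F3

Running sums (mod 255):
  after byte 0 (167): sum1=167, sum2=167
  after byte 1 (156): sum1=68, sum2=235
  after byte 2 (223): sum1=36, sum2=16
  after byte 3 (207): sum1=243, sum2=4
Checksum = sum2·256 + sum1 = 4·256 + 243 = 1267 = 0x04F3.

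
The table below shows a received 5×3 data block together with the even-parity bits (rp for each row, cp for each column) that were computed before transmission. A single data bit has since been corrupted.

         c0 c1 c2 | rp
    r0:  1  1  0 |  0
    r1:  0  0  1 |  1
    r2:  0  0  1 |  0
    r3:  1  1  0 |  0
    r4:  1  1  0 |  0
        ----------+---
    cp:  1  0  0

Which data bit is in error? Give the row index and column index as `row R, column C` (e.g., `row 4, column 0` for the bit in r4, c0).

Recompute each row's even parity and compare to rp:
  r0: data parity 0, sent rp 0 → ok
  r1: data parity 1, sent rp 1 → ok
  r2: data parity 1, sent rp 0 → mismatch
  r3: data parity 0, sent rp 0 → ok
  r4: data parity 0, sent rp 0 → ok
Recompute each column's even parity and compare to cp:
  c0: data parity 1, sent cp 1 → ok
  c1: data parity 1, sent cp 0 → mismatch
  c2: data parity 0, sent cp 0 → ok
Exactly one row (r2) and one column (c1) fail → the flipped bit is at their intersection.

row 2, column 1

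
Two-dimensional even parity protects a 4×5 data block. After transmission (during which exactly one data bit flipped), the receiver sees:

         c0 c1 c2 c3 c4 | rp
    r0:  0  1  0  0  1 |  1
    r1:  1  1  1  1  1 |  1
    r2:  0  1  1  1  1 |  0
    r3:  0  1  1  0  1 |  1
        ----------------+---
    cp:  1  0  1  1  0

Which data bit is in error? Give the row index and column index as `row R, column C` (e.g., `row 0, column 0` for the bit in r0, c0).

row 0, column 3

Recompute each row's even parity and compare to rp:
  r0: data parity 0, sent rp 1 → mismatch
  r1: data parity 1, sent rp 1 → ok
  r2: data parity 0, sent rp 0 → ok
  r3: data parity 1, sent rp 1 → ok
Recompute each column's even parity and compare to cp:
  c0: data parity 1, sent cp 1 → ok
  c1: data parity 0, sent cp 0 → ok
  c2: data parity 1, sent cp 1 → ok
  c3: data parity 0, sent cp 1 → mismatch
  c4: data parity 0, sent cp 0 → ok
Exactly one row (r0) and one column (c3) fail → the flipped bit is at their intersection.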